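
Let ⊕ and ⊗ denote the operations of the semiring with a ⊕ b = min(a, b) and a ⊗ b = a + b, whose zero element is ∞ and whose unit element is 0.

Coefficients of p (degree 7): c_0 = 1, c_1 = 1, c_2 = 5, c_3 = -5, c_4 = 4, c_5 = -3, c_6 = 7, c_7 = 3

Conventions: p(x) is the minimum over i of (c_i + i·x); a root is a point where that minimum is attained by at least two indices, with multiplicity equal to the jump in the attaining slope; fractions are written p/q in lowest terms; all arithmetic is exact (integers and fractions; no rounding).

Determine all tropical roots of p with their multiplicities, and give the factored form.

hull edge (i=0, c=1) to (i=3, c=-5): slope -2, span 3
hull edge (i=3, c=-5) to (i=5, c=-3): slope 1, span 2
hull edge (i=5, c=-3) to (i=7, c=3): slope 3, span 2
Factored form: p(x) = 3 ⊗ (x ⊕ (-3)) ⊗ (x ⊕ (-3)) ⊗ (x ⊕ (-1)) ⊗ (x ⊕ (-1)) ⊗ (x ⊕ 2) ⊗ (x ⊕ 2) ⊗ (x ⊕ 2)
Answer: roots = -3 (mult 2), -1 (mult 2), 2 (mult 3)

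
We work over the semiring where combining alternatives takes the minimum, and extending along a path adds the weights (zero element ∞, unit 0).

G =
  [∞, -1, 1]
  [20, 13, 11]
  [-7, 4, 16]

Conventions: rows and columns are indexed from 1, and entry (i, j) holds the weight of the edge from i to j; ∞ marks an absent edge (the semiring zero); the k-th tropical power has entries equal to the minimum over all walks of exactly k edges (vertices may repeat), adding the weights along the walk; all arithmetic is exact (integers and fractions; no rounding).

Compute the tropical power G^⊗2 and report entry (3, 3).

G^⊗2:
  [-6, 5, 10]
  [4, 15, 21]
  [9, -8, -6]
Key observation: the optimum is the walk 3->1->3, with weight (-7) + 1 = -6.
Optimal value attained by: walk 3->1->3.
Answer: (G^⊗2)[3][3] = -6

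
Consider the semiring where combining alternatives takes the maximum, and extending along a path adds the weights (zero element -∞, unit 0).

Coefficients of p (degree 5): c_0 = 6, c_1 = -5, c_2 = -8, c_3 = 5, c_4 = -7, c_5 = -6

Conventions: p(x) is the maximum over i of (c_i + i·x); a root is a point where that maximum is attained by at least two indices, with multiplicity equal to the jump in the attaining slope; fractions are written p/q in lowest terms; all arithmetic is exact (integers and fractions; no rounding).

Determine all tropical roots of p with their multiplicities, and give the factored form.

hull edge (i=0, c=6) to (i=3, c=5): slope -1/3, span 3
hull edge (i=3, c=5) to (i=5, c=-6): slope -11/2, span 2
Factored form: p(x) = -6 ⊗ (x ⊕ 1/3) ⊗ (x ⊕ 1/3) ⊗ (x ⊕ 1/3) ⊗ (x ⊕ 11/2) ⊗ (x ⊕ 11/2)
Answer: roots = 1/3 (mult 3), 11/2 (mult 2)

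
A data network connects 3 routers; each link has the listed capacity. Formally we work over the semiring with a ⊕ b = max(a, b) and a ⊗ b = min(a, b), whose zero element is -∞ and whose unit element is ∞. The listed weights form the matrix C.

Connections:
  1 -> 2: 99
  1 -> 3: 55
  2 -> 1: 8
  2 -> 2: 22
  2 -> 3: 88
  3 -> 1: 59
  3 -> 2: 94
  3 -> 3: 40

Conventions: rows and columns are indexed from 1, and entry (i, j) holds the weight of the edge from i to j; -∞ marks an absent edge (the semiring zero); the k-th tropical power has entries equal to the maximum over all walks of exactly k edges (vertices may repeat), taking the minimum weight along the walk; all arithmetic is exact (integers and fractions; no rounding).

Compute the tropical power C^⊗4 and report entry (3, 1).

C^⊗2:
  [55, 55, 88]
  [59, 88, 40]
  [40, 59, 88]
C^⊗3:
  [59, 88, 55]
  [40, 59, 88]
  [59, 88, 59]
C^⊗4:
  [55, 59, 88]
  [59, 88, 59]
  [59, 59, 88]
Key observation: the optimum is the walk 3->1->2->3->1, with weight 59 min 99 min 88 min 59 = 59.
Optimal value attained by: walk 3->1->2->3->1.
Answer: (C^⊗4)[3][1] = 59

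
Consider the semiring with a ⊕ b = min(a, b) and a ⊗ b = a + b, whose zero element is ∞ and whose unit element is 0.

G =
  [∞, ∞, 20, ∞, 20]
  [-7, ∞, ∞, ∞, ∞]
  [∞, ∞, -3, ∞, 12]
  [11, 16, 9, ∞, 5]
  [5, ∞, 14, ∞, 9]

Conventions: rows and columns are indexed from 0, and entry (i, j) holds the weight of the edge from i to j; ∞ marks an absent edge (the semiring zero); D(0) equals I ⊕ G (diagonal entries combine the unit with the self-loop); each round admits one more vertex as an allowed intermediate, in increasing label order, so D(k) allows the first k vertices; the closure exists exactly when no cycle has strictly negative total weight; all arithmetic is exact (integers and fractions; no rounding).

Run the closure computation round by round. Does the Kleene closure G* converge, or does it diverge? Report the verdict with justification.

Detection: at round 0, diagonal entry (2, 2) turns strictly negative.
Key observation: the cycle 2->2 has total weight (-3), which is strictly negative.
Answer: DIVERGES — negative cycle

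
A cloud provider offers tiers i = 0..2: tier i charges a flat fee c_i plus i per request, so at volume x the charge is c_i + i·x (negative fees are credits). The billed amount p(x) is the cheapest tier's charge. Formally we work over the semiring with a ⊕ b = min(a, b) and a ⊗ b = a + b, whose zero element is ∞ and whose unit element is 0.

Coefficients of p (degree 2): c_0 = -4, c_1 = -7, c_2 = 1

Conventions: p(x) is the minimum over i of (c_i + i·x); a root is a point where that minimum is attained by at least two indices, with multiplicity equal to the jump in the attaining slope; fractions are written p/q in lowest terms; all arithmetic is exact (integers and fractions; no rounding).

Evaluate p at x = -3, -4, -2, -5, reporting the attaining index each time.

p(-3) = min(-4+0·(-3)=-4, -7+1·(-3)=-10, 1+2·(-3)=-5) = -10 (attained by i=1)
p(-4) = min(-4+0·(-4)=-4, -7+1·(-4)=-11, 1+2·(-4)=-7) = -11 (attained by i=1)
p(-2) = min(-4+0·(-2)=-4, -7+1·(-2)=-9, 1+2·(-2)=-3) = -9 (attained by i=1)
p(-5) = min(-4+0·(-5)=-4, -7+1·(-5)=-12, 1+2·(-5)=-9) = -12 (attained by i=1)
Answer: p(-3) = -10; p(-4) = -11; p(-2) = -9; p(-5) = -12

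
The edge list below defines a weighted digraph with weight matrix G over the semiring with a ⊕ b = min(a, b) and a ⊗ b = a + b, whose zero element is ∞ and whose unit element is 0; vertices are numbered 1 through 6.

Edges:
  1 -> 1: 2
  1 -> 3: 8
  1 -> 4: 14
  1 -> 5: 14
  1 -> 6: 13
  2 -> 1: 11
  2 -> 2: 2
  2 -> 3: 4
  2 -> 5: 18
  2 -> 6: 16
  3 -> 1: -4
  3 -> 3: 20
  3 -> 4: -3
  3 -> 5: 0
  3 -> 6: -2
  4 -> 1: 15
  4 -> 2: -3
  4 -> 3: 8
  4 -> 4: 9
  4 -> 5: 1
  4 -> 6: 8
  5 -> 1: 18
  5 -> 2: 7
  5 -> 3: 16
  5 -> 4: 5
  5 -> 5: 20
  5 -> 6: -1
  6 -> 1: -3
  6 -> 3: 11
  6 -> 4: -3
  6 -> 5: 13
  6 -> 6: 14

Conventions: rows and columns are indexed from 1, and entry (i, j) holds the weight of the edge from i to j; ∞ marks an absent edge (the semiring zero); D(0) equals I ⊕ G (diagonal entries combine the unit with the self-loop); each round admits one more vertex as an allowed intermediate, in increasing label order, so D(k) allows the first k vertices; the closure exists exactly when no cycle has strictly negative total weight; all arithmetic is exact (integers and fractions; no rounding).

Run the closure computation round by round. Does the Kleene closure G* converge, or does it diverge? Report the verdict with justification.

D(0):
  [0, ∞, 8, 14, 14, 13]
  [11, 0, 4, ∞, 18, 16]
  [-4, ∞, 0, -3, 0, -2]
  [15, -3, 8, 0, 1, 8]
  [18, 7, 16, 5, 0, -1]
  [-3, ∞, 11, -3, 13, 0]
D(1):
  [0, ∞, 8, 14, 14, 13]
  [11, 0, 4, 25, 18, 16]
  [-4, ∞, 0, -3, 0, -2]
  [15, -3, 8, 0, 1, 8]
  [18, 7, 16, 5, 0, -1]
  [-3, ∞, 5, -3, 11, 0]
D(2):
  [0, ∞, 8, 14, 14, 13]
  [11, 0, 4, 25, 18, 16]
  [-4, ∞, 0, -3, 0, -2]
  [8, -3, 1, 0, 1, 8]
  [18, 7, 11, 5, 0, -1]
  [-3, ∞, 5, -3, 11, 0]
Detection: at round 3, diagonal entry (4, 4) turns strictly negative.
Key observation: the cycle 4->2->3->4 has total weight (-3) + 4 + (-3), which is strictly negative.
Answer: DIVERGES — negative cycle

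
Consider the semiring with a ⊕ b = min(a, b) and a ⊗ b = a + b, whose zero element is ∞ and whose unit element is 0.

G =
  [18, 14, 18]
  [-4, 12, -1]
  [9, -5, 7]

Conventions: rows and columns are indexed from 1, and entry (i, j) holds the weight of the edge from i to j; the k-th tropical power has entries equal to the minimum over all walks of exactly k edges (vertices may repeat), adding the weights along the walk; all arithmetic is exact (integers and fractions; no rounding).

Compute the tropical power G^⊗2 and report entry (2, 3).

G^⊗2:
  [10, 13, 13]
  [8, -6, 6]
  [-9, 2, -6]
Key observation: the optimum is the walk 2->3->3, with weight (-1) + 7 = 6.
Optimal value attained by: walk 2->3->3.
Answer: (G^⊗2)[2][3] = 6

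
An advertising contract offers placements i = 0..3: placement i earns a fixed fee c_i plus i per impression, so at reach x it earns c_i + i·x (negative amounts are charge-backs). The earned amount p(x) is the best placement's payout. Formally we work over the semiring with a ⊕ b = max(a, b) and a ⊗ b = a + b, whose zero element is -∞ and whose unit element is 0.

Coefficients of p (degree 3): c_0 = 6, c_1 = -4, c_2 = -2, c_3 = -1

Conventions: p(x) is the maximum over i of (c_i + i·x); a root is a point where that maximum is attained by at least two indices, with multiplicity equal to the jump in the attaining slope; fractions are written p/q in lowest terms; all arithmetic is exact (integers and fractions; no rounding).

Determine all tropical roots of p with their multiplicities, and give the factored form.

hull edge (i=0, c=6) to (i=3, c=-1): slope -7/3, span 3
Factored form: p(x) = -1 ⊗ (x ⊕ 7/3) ⊗ (x ⊕ 7/3) ⊗ (x ⊕ 7/3)
Answer: roots = 7/3 (mult 3)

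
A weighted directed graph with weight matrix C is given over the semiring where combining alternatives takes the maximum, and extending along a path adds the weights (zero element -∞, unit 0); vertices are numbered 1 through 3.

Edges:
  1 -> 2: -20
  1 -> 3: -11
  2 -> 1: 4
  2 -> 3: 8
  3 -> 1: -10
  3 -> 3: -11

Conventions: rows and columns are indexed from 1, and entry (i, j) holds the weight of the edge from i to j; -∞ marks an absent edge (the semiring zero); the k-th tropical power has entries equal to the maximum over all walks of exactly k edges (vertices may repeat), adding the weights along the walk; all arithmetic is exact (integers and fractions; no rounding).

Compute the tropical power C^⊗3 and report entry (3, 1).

C^⊗2:
  [-16, -∞, -12]
  [-2, -16, -3]
  [-21, -30, -21]
C^⊗3:
  [-22, -36, -23]
  [-12, -22, -8]
  [-26, -41, -22]
Key observation: the optimum is the walk 3->1->2->1, with weight (-10) + (-20) + 4 = -26.
Optimal value attained by: walk 3->1->2->1.
Answer: (C^⊗3)[3][1] = -26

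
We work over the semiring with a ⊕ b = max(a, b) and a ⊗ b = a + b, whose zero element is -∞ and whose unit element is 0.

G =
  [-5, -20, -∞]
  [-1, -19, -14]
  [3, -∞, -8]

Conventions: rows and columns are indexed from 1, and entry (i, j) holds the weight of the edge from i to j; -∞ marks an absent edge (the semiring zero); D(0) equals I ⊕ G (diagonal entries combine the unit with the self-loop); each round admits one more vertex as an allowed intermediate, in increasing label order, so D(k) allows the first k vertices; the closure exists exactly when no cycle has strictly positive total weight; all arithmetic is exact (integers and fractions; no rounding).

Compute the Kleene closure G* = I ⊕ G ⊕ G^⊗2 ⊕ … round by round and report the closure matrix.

D(0):
  [0, -20, -∞]
  [-1, 0, -14]
  [3, -∞, 0]
D(1):
  [0, -20, -∞]
  [-1, 0, -14]
  [3, -17, 0]
D(2):
  [0, -20, -34]
  [-1, 0, -14]
  [3, -17, 0]
D(3):
  [0, -20, -34]
  [-1, 0, -14]
  [3, -17, 0]
Answer: G* = [[0, -20, -34], [-1, 0, -14], [3, -17, 0]]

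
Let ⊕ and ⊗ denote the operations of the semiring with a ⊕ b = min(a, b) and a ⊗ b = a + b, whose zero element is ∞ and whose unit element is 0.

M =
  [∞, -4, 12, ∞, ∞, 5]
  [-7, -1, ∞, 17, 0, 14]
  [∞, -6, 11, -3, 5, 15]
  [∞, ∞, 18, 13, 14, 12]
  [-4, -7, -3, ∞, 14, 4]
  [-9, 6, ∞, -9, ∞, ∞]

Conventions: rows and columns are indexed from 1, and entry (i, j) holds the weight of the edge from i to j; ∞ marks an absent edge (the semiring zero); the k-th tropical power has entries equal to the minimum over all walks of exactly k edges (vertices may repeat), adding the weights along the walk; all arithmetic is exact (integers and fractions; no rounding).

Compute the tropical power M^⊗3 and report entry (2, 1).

M^⊗2:
  [-11, -5, 23, -4, -4, 10]
  [-8, -11, -3, 5, -1, -2]
  [-13, -7, 2, 6, -6, 8]
  [3, 7, 11, 3, 23, 18]
  [-14, -9, 8, -6, -7, 1]
  [-1, -13, 3, 4, 5, -4]
M^⊗3:
  [-12, -15, -7, 1, -5, -6]
  [-18, -12, -4, -11, -11, -3]
  [-14, -17, -9, -1, -7, -8]
  [0, -1, 15, 8, 7, 8]
  [-16, -18, -10, -8, -9, -9]
  [-20, -14, 2, -13, -13, 1]
Key observation: the optimum is the walk 2->1->2->1, with weight (-7) + (-4) + (-7) = -18.
Optimal value attained by: walk 2->1->2->1.
Answer: (M^⊗3)[2][1] = -18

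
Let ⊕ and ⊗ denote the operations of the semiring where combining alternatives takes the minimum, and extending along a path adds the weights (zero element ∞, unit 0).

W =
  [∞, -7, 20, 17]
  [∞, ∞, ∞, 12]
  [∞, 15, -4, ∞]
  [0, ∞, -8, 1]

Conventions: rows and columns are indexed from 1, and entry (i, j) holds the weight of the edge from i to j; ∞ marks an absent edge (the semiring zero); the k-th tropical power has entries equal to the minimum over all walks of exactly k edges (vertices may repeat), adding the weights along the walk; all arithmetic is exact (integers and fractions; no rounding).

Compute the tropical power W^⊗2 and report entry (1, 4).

W^⊗2:
  [17, 35, 9, 5]
  [12, ∞, 4, 13]
  [∞, 11, -8, 27]
  [1, -7, -12, 2]
Key observation: the optimum is the walk 1->2->4, with weight (-7) + 12 = 5.
Optimal value attained by: walk 1->2->4.
Answer: (W^⊗2)[1][4] = 5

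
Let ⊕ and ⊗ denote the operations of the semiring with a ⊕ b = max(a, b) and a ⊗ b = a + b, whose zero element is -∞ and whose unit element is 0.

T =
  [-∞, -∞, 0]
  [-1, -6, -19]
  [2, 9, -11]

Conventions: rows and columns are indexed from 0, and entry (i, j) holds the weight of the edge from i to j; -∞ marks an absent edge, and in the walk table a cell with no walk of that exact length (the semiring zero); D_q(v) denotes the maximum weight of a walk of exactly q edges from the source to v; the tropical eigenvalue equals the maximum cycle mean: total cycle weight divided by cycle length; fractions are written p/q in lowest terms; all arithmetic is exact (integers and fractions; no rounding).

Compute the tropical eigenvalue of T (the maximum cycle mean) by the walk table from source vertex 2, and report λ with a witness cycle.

q=0: [-∞, -∞, 0]
q=1: [2, 9, -11]
q=2: [8, 3, 2]
q=3: [4, 11, 8]
Optimal cycle mean attained by: cycle 0->2->1->0, total 0 + 9 + (-1), length 3.
Answer: λ = 8/3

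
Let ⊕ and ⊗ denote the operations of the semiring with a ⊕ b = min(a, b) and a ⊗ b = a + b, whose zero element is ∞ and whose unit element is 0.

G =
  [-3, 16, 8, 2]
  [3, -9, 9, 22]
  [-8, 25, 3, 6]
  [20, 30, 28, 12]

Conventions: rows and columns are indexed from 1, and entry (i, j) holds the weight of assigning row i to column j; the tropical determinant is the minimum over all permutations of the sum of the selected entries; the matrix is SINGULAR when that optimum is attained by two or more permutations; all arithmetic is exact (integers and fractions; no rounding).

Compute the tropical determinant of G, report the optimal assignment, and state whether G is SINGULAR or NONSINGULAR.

σ = (1, 2, 3, 4): (-3) + (-9) + 3 + 12 = 3
σ = (1, 2, 4, 3): (-3) + (-9) + 6 + 28 = 22
σ = (1, 3, 2, 4): (-3) + 9 + 25 + 12 = 43
σ = (1, 3, 4, 2): (-3) + 9 + 6 + 30 = 42
σ = (1, 4, 2, 3): (-3) + 22 + 25 + 28 = 72
σ = (1, 4, 3, 2): (-3) + 22 + 3 + 30 = 52
σ = (2, 1, 3, 4): 16 + 3 + 3 + 12 = 34
σ = (2, 1, 4, 3): 16 + 3 + 6 + 28 = 53
σ = (2, 3, 1, 4): 16 + 9 + (-8) + 12 = 29
σ = (2, 3, 4, 1): 16 + 9 + 6 + 20 = 51
σ = (2, 4, 1, 3): 16 + 22 + (-8) + 28 = 58
σ = (2, 4, 3, 1): 16 + 22 + 3 + 20 = 61
σ = (3, 1, 2, 4): 8 + 3 + 25 + 12 = 48
σ = (3, 1, 4, 2): 8 + 3 + 6 + 30 = 47
σ = (3, 2, 1, 4): 8 + (-9) + (-8) + 12 = 3
σ = (3, 2, 4, 1): 8 + (-9) + 6 + 20 = 25
σ = (3, 4, 1, 2): 8 + 22 + (-8) + 30 = 52
σ = (3, 4, 2, 1): 8 + 22 + 25 + 20 = 75
σ = (4, 1, 2, 3): 2 + 3 + 25 + 28 = 58
σ = (4, 1, 3, 2): 2 + 3 + 3 + 30 = 38
σ = (4, 2, 1, 3): 2 + (-9) + (-8) + 28 = 13
σ = (4, 2, 3, 1): 2 + (-9) + 3 + 20 = 16
σ = (4, 3, 1, 2): 2 + 9 + (-8) + 30 = 33
σ = (4, 3, 2, 1): 2 + 9 + 25 + 20 = 56
Optimal value attained by: σ = (1, 2, 3, 4).
Answer: det⊕(G) = 3; verdict: SINGULAR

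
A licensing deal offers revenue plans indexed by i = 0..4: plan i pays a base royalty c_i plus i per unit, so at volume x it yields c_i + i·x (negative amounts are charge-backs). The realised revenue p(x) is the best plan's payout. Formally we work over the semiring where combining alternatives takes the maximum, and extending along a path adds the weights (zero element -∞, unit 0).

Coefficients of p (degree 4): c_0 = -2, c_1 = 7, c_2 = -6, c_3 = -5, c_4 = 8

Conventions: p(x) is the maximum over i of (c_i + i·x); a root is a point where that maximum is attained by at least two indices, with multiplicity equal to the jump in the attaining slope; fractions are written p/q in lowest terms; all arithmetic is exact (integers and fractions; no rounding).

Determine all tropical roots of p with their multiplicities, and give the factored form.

hull edge (i=0, c=-2) to (i=1, c=7): slope 9, span 1
hull edge (i=1, c=7) to (i=4, c=8): slope 1/3, span 3
Factored form: p(x) = 8 ⊗ (x ⊕ (-9)) ⊗ (x ⊕ (-1/3)) ⊗ (x ⊕ (-1/3)) ⊗ (x ⊕ (-1/3))
Answer: roots = -9 (mult 1), -1/3 (mult 3)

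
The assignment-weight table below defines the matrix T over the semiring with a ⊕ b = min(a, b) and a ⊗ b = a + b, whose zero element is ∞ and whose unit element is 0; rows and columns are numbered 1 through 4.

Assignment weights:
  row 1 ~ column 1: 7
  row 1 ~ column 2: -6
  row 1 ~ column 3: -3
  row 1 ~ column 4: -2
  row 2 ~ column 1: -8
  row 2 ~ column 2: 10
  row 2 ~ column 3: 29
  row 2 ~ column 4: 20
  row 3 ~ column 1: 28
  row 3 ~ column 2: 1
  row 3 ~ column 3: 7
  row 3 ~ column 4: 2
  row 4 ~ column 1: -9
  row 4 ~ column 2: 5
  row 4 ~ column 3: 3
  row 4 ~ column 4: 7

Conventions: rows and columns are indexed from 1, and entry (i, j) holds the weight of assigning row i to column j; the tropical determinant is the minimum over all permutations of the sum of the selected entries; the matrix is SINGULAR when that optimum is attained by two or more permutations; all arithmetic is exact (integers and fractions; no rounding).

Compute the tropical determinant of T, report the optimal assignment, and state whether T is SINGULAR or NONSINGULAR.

σ = (1, 2, 3, 4): 7 + 10 + 7 + 7 = 31
σ = (1, 2, 4, 3): 7 + 10 + 2 + 3 = 22
σ = (1, 3, 2, 4): 7 + 29 + 1 + 7 = 44
σ = (1, 3, 4, 2): 7 + 29 + 2 + 5 = 43
σ = (1, 4, 2, 3): 7 + 20 + 1 + 3 = 31
σ = (1, 4, 3, 2): 7 + 20 + 7 + 5 = 39
σ = (2, 1, 3, 4): (-6) + (-8) + 7 + 7 = 0
σ = (2, 1, 4, 3): (-6) + (-8) + 2 + 3 = -9
σ = (2, 3, 1, 4): (-6) + 29 + 28 + 7 = 58
σ = (2, 3, 4, 1): (-6) + 29 + 2 + (-9) = 16
σ = (2, 4, 1, 3): (-6) + 20 + 28 + 3 = 45
σ = (2, 4, 3, 1): (-6) + 20 + 7 + (-9) = 12
σ = (3, 1, 2, 4): (-3) + (-8) + 1 + 7 = -3
σ = (3, 1, 4, 2): (-3) + (-8) + 2 + 5 = -4
σ = (3, 2, 1, 4): (-3) + 10 + 28 + 7 = 42
σ = (3, 2, 4, 1): (-3) + 10 + 2 + (-9) = 0
σ = (3, 4, 1, 2): (-3) + 20 + 28 + 5 = 50
σ = (3, 4, 2, 1): (-3) + 20 + 1 + (-9) = 9
σ = (4, 1, 2, 3): (-2) + (-8) + 1 + 3 = -6
σ = (4, 1, 3, 2): (-2) + (-8) + 7 + 5 = 2
σ = (4, 2, 1, 3): (-2) + 10 + 28 + 3 = 39
σ = (4, 2, 3, 1): (-2) + 10 + 7 + (-9) = 6
σ = (4, 3, 1, 2): (-2) + 29 + 28 + 5 = 60
σ = (4, 3, 2, 1): (-2) + 29 + 1 + (-9) = 19
Optimal value attained by: σ = (2, 1, 4, 3).
Answer: det⊕(T) = -9; verdict: NONSINGULAR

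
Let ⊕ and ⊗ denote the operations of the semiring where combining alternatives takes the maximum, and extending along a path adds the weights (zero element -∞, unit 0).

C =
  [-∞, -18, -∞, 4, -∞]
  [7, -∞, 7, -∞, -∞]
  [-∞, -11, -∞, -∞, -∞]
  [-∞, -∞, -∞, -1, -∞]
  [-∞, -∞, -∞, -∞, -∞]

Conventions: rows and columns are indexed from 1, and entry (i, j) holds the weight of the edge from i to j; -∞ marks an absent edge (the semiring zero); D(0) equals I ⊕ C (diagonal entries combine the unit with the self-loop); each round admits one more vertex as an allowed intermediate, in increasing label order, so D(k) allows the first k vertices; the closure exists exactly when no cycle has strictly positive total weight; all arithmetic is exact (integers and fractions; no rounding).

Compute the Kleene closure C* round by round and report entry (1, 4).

D(0):
  [0, -18, -∞, 4, -∞]
  [7, 0, 7, -∞, -∞]
  [-∞, -11, 0, -∞, -∞]
  [-∞, -∞, -∞, 0, -∞]
  [-∞, -∞, -∞, -∞, 0]
D(1):
  [0, -18, -∞, 4, -∞]
  [7, 0, 7, 11, -∞]
  [-∞, -11, 0, -∞, -∞]
  [-∞, -∞, -∞, 0, -∞]
  [-∞, -∞, -∞, -∞, 0]
D(2):
  [0, -18, -11, 4, -∞]
  [7, 0, 7, 11, -∞]
  [-4, -11, 0, 0, -∞]
  [-∞, -∞, -∞, 0, -∞]
  [-∞, -∞, -∞, -∞, 0]
D(3):
  [0, -18, -11, 4, -∞]
  [7, 0, 7, 11, -∞]
  [-4, -11, 0, 0, -∞]
  [-∞, -∞, -∞, 0, -∞]
  [-∞, -∞, -∞, -∞, 0]
D(4):
  [0, -18, -11, 4, -∞]
  [7, 0, 7, 11, -∞]
  [-4, -11, 0, 0, -∞]
  [-∞, -∞, -∞, 0, -∞]
  [-∞, -∞, -∞, -∞, 0]
D(5):
  [0, -18, -11, 4, -∞]
  [7, 0, 7, 11, -∞]
  [-4, -11, 0, 0, -∞]
  [-∞, -∞, -∞, 0, -∞]
  [-∞, -∞, -∞, -∞, 0]
Answer: C*[1][4] = 4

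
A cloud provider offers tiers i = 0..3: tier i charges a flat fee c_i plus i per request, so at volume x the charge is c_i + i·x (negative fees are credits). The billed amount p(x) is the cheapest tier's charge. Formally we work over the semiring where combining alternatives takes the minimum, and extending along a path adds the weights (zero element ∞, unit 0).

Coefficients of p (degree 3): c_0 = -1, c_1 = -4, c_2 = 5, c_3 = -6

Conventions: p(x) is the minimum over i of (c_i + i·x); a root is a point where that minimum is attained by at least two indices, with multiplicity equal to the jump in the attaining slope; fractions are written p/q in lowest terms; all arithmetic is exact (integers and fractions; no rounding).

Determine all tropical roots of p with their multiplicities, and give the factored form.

hull edge (i=0, c=-1) to (i=1, c=-4): slope -3, span 1
hull edge (i=1, c=-4) to (i=3, c=-6): slope -1, span 2
Factored form: p(x) = -6 ⊗ (x ⊕ 1) ⊗ (x ⊕ 1) ⊗ (x ⊕ 3)
Answer: roots = 1 (mult 2), 3 (mult 1)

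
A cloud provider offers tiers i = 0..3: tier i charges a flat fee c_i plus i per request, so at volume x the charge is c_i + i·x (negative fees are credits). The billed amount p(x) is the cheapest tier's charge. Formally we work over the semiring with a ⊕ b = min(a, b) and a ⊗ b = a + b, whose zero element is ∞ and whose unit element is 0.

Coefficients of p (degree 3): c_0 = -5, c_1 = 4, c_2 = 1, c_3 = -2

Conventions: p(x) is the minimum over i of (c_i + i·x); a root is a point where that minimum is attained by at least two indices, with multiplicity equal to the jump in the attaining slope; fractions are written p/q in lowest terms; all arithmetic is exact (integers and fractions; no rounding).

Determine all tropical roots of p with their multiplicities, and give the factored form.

hull edge (i=0, c=-5) to (i=3, c=-2): slope 1, span 3
Factored form: p(x) = -2 ⊗ (x ⊕ (-1)) ⊗ (x ⊕ (-1)) ⊗ (x ⊕ (-1))
Answer: roots = -1 (mult 3)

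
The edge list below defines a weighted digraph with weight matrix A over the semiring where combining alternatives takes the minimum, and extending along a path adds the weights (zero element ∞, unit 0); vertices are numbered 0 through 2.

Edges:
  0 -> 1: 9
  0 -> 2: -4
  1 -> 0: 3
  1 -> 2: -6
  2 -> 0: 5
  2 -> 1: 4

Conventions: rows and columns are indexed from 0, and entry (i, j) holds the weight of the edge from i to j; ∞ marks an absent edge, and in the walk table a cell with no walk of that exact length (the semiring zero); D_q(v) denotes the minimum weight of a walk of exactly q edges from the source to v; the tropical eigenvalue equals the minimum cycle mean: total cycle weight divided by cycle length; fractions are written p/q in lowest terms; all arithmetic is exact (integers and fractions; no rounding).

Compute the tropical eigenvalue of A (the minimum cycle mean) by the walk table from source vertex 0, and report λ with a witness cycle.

q=0: [0, ∞, ∞]
q=1: [∞, 9, -4]
q=2: [1, 0, 3]
q=3: [3, 7, -6]
Optimal cycle mean attained by: cycle 1->2->1, total (-6) + 4, length 2.
Answer: λ = -1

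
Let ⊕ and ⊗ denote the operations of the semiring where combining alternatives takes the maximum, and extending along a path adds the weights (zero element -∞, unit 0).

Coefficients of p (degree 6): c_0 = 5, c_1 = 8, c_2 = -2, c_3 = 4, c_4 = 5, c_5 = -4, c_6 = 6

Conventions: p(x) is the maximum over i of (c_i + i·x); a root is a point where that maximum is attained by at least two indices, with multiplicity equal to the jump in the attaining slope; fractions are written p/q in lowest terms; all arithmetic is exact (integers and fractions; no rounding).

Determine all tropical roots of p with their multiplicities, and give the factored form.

hull edge (i=0, c=5) to (i=1, c=8): slope 3, span 1
hull edge (i=1, c=8) to (i=6, c=6): slope -2/5, span 5
Factored form: p(x) = 6 ⊗ (x ⊕ (-3)) ⊗ (x ⊕ 2/5) ⊗ (x ⊕ 2/5) ⊗ (x ⊕ 2/5) ⊗ (x ⊕ 2/5) ⊗ (x ⊕ 2/5)
Answer: roots = -3 (mult 1), 2/5 (mult 5)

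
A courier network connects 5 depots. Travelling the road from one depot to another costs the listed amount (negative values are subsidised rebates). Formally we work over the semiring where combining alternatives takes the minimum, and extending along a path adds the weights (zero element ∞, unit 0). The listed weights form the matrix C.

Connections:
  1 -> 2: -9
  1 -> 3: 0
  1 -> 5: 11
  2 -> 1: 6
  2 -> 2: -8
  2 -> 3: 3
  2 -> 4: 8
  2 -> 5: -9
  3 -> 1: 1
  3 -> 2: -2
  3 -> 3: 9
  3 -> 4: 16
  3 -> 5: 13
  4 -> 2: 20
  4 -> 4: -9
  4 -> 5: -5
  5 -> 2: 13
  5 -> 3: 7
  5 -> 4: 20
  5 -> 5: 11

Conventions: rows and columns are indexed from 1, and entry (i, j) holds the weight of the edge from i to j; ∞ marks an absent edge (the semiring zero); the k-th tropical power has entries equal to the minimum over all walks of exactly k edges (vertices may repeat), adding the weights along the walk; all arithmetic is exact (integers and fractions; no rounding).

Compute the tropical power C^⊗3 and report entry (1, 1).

C^⊗2:
  [-3, -17, -6, -1, -18]
  [-2, -16, -5, -1, -17]
  [4, -10, 1, 6, -11]
  [26, 8, 2, -18, -14]
  [8, 5, 16, 11, 4]
C^⊗3:
  [-11, -25, -14, -10, -26]
  [-10, -24, -13, -10, -25]
  [-4, -18, -7, -3, -19]
  [3, -1, -7, -27, -23]
  [11, -3, 8, 2, -4]
Key observation: the optimum is the walk 1->2->2->1, with weight (-9) + (-8) + 6 = -11.
Optimal value attained by: walk 1->2->2->1.
Answer: (C^⊗3)[1][1] = -11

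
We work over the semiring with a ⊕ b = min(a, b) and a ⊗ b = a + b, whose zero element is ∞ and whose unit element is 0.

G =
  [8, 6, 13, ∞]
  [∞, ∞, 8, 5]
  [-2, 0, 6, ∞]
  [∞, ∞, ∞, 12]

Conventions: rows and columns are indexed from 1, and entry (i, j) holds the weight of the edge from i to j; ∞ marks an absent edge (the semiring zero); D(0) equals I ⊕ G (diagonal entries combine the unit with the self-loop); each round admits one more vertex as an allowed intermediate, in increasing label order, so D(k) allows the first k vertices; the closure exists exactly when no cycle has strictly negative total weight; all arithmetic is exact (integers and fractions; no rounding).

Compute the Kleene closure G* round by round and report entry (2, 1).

D(0):
  [0, 6, 13, ∞]
  [∞, 0, 8, 5]
  [-2, 0, 0, ∞]
  [∞, ∞, ∞, 0]
D(1):
  [0, 6, 13, ∞]
  [∞, 0, 8, 5]
  [-2, 0, 0, ∞]
  [∞, ∞, ∞, 0]
D(2):
  [0, 6, 13, 11]
  [∞, 0, 8, 5]
  [-2, 0, 0, 5]
  [∞, ∞, ∞, 0]
D(3):
  [0, 6, 13, 11]
  [6, 0, 8, 5]
  [-2, 0, 0, 5]
  [∞, ∞, ∞, 0]
D(4):
  [0, 6, 13, 11]
  [6, 0, 8, 5]
  [-2, 0, 0, 5]
  [∞, ∞, ∞, 0]
Answer: G*[2][1] = 6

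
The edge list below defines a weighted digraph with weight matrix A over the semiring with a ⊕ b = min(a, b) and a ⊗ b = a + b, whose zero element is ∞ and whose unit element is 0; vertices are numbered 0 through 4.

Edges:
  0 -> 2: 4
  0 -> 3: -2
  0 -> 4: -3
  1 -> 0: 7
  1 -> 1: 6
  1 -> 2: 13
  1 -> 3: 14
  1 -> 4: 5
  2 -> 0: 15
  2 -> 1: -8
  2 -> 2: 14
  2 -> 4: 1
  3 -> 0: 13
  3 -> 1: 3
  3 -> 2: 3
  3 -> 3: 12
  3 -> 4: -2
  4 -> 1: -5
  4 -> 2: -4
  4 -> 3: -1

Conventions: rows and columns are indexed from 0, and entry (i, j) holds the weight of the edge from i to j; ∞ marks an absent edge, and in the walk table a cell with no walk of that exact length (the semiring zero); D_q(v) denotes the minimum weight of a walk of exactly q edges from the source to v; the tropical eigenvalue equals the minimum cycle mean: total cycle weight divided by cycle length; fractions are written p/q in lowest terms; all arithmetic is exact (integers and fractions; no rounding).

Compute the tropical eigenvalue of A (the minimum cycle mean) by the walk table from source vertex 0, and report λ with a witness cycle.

q=0: [0, ∞, ∞, ∞, ∞]
q=1: [∞, ∞, 4, -2, -3]
q=2: [11, -8, -7, -4, -4]
q=3: [-1, -15, -8, -5, -6]
q=4: [-8, -16, -10, -7, -10]
q=5: [-9, -18, -14, -11, -11]
Optimal cycle mean attained by: cycle 1->4->2->1, total 5 + (-4) + (-8), length 3.
Answer: λ = -7/3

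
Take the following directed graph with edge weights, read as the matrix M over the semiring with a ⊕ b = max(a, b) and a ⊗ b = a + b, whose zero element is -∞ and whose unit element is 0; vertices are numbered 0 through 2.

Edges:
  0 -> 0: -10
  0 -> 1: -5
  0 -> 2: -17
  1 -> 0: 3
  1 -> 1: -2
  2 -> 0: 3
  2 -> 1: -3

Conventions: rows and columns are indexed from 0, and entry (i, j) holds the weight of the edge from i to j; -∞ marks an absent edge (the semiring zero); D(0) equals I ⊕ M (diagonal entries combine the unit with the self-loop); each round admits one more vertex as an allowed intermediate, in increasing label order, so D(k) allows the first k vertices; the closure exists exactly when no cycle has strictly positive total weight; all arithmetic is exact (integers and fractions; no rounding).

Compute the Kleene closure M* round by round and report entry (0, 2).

D(0):
  [0, -5, -17]
  [3, 0, -∞]
  [3, -3, 0]
D(1):
  [0, -5, -17]
  [3, 0, -14]
  [3, -2, 0]
D(2):
  [0, -5, -17]
  [3, 0, -14]
  [3, -2, 0]
D(3):
  [0, -5, -17]
  [3, 0, -14]
  [3, -2, 0]
Answer: M*[0][2] = -17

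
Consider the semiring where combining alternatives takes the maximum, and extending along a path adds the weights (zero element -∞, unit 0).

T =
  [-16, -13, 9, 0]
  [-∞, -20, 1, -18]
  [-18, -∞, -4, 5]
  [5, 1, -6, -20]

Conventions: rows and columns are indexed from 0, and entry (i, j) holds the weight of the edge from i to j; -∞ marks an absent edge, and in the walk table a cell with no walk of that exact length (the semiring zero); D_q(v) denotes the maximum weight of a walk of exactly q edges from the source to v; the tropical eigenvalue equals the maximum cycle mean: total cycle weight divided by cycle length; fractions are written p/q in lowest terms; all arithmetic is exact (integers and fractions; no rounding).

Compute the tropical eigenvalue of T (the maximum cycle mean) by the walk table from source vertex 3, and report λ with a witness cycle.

q=0: [-∞, -∞, -∞, 0]
q=1: [5, 1, -6, -20]
q=2: [-11, -8, 14, 5]
q=3: [10, 6, 10, 19]
q=4: [24, 20, 19, 15]
Optimal cycle mean attained by: cycle 0->2->3->0, total 9 + 5 + 5, length 3.
Answer: λ = 19/3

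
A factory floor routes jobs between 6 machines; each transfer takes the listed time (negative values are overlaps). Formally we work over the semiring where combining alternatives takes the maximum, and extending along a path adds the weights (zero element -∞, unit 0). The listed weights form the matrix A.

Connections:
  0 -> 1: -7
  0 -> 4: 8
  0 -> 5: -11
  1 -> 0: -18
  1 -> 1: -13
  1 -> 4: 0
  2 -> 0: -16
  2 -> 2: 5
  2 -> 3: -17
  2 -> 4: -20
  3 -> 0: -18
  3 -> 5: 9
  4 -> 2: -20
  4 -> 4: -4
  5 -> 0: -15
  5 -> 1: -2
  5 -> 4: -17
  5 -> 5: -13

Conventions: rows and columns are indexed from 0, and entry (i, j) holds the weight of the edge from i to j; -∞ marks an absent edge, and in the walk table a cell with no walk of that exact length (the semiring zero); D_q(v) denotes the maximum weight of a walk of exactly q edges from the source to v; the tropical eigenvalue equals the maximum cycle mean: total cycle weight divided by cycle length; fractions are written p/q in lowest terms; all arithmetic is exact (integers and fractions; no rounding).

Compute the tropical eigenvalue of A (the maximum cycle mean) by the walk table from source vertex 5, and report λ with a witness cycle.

q=0: [-∞, -∞, -∞, -∞, -∞, 0]
q=1: [-15, -2, -∞, -∞, -17, -13]
q=2: [-20, -15, -37, -∞, -2, -26]
q=3: [-33, -27, -22, -54, -6, -31]
q=4: [-38, -33, -17, -39, -10, -44]
q=5: [-33, -45, -12, -34, -14, -30]
q=6: [-28, -32, -7, -29, -18, -25]
Optimal cycle mean attained by: cycle 2->2, total 5, length 1.
Answer: λ = 5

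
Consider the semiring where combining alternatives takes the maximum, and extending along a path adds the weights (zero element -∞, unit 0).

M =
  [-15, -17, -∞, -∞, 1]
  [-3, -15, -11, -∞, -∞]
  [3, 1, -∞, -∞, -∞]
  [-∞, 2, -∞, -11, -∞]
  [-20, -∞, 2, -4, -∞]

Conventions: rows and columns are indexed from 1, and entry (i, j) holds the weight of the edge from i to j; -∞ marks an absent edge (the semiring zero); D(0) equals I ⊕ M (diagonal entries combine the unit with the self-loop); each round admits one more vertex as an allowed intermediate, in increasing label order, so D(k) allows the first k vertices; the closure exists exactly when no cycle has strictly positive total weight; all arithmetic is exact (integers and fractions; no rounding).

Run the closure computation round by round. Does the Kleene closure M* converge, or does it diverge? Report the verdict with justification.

D(0):
  [0, -17, -∞, -∞, 1]
  [-3, 0, -11, -∞, -∞]
  [3, 1, 0, -∞, -∞]
  [-∞, 2, -∞, 0, -∞]
  [-20, -∞, 2, -4, 0]
D(1):
  [0, -17, -∞, -∞, 1]
  [-3, 0, -11, -∞, -2]
  [3, 1, 0, -∞, 4]
  [-∞, 2, -∞, 0, -∞]
  [-20, -37, 2, -4, 0]
D(2):
  [0, -17, -28, -∞, 1]
  [-3, 0, -11, -∞, -2]
  [3, 1, 0, -∞, 4]
  [-1, 2, -9, 0, 0]
  [-20, -37, 2, -4, 0]
Detection: at round 3, diagonal entry (5, 5) turns strictly positive.
Key observation: the cycle 5->3->1->5 has total weight 2 + 3 + 1, which is strictly positive.
Answer: DIVERGES — positive cycle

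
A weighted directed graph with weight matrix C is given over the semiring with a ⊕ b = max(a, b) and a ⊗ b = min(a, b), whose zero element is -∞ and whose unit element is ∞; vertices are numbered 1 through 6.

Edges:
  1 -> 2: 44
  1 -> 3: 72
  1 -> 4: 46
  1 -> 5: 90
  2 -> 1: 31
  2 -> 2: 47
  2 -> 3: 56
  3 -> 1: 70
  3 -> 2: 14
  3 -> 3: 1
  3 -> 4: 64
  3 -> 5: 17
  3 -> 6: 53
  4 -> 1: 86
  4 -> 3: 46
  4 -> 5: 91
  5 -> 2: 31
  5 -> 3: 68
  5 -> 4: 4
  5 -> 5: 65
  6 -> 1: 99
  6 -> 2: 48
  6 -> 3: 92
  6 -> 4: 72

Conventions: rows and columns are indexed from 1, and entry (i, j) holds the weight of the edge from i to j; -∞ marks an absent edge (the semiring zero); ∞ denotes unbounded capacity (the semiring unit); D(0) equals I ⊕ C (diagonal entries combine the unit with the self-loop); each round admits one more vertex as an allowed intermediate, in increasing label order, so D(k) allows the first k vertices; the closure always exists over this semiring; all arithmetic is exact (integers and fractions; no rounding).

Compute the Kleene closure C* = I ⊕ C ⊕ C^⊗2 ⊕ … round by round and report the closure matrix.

D(0):
  [∞, 44, 72, 46, 90, -∞]
  [31, ∞, 56, -∞, -∞, -∞]
  [70, 14, ∞, 64, 17, 53]
  [86, -∞, 46, ∞, 91, -∞]
  [-∞, 31, 68, 4, ∞, -∞]
  [99, 48, 92, 72, -∞, ∞]
D(1):
  [∞, 44, 72, 46, 90, -∞]
  [31, ∞, 56, 31, 31, -∞]
  [70, 44, ∞, 64, 70, 53]
  [86, 44, 72, ∞, 91, -∞]
  [-∞, 31, 68, 4, ∞, -∞]
  [99, 48, 92, 72, 90, ∞]
D(2):
  [∞, 44, 72, 46, 90, -∞]
  [31, ∞, 56, 31, 31, -∞]
  [70, 44, ∞, 64, 70, 53]
  [86, 44, 72, ∞, 91, -∞]
  [31, 31, 68, 31, ∞, -∞]
  [99, 48, 92, 72, 90, ∞]
D(3):
  [∞, 44, 72, 64, 90, 53]
  [56, ∞, 56, 56, 56, 53]
  [70, 44, ∞, 64, 70, 53]
  [86, 44, 72, ∞, 91, 53]
  [68, 44, 68, 64, ∞, 53]
  [99, 48, 92, 72, 90, ∞]
D(4):
  [∞, 44, 72, 64, 90, 53]
  [56, ∞, 56, 56, 56, 53]
  [70, 44, ∞, 64, 70, 53]
  [86, 44, 72, ∞, 91, 53]
  [68, 44, 68, 64, ∞, 53]
  [99, 48, 92, 72, 90, ∞]
D(5):
  [∞, 44, 72, 64, 90, 53]
  [56, ∞, 56, 56, 56, 53]
  [70, 44, ∞, 64, 70, 53]
  [86, 44, 72, ∞, 91, 53]
  [68, 44, 68, 64, ∞, 53]
  [99, 48, 92, 72, 90, ∞]
D(6):
  [∞, 48, 72, 64, 90, 53]
  [56, ∞, 56, 56, 56, 53]
  [70, 48, ∞, 64, 70, 53]
  [86, 48, 72, ∞, 91, 53]
  [68, 48, 68, 64, ∞, 53]
  [99, 48, 92, 72, 90, ∞]
Answer: C* = [[∞, 48, 72, 64, 90, 53], [56, ∞, 56, 56, 56, 53], [70, 48, ∞, 64, 70, 53], [86, 48, 72, ∞, 91, 53], [68, 48, 68, 64, ∞, 53], [99, 48, 92, 72, 90, ∞]]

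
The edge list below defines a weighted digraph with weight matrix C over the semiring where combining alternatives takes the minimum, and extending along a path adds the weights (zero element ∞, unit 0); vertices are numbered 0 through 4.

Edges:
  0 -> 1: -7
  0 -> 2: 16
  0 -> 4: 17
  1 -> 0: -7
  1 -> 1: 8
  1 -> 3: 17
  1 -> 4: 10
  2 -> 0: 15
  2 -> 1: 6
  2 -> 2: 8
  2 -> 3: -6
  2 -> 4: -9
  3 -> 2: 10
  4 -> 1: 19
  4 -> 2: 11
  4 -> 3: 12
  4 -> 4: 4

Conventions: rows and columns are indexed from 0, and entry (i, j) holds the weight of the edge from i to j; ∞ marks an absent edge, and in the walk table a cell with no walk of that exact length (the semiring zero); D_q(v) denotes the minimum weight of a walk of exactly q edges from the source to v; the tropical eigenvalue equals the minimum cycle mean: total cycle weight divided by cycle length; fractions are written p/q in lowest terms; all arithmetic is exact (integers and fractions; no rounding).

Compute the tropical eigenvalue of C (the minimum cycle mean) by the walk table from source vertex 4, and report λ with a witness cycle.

q=0: [∞, ∞, ∞, ∞, 0]
q=1: [∞, 19, 11, 12, 4]
q=2: [12, 17, 15, 5, 2]
q=3: [10, 5, 13, 9, 6]
q=4: [-2, 3, 17, 7, 4]
q=5: [-4, -9, 14, 11, 8]
Optimal cycle mean attained by: cycle 0->1->0, total (-7) + (-7), length 2.
Answer: λ = -7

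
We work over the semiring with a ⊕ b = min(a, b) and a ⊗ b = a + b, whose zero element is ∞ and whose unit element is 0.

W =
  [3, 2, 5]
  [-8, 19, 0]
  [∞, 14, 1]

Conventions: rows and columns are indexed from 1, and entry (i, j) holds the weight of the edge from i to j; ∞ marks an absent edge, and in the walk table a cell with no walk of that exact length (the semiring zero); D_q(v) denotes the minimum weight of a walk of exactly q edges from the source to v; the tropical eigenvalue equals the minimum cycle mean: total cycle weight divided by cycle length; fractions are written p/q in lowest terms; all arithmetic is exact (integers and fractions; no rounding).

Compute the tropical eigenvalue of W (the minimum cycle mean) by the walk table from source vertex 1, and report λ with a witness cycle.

q=0: [0, ∞, ∞]
q=1: [3, 2, 5]
q=2: [-6, 5, 2]
q=3: [-3, -4, -1]
Optimal cycle mean attained by: cycle 1->2->1, total 2 + (-8), length 2.
Answer: λ = -3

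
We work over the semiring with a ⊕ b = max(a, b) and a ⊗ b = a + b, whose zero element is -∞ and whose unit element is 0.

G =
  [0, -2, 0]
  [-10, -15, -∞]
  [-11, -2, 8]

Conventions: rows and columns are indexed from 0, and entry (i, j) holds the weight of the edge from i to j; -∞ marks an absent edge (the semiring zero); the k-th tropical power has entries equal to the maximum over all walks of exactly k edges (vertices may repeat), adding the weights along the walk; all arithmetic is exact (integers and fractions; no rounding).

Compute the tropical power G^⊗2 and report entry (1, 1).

G^⊗2:
  [0, -2, 8]
  [-10, -12, -10]
  [-3, 6, 16]
Key observation: the optimum is the walk 1->0->1, with weight (-10) + (-2) = -12.
Optimal value attained by: walk 1->0->1.
Answer: (G^⊗2)[1][1] = -12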